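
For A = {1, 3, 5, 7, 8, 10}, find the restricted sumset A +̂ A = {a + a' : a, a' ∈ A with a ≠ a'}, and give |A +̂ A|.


Restricted sumset: A +̂ A = {a + a' : a ∈ A, a' ∈ A, a ≠ a'}.
Equivalently, take A + A and drop any sum 2a that is achievable ONLY as a + a for a ∈ A (i.e. sums representable only with equal summands).
Enumerate pairs (a, a') with a < a' (symmetric, so each unordered pair gives one sum; this covers all a ≠ a'):
  1 + 3 = 4
  1 + 5 = 6
  1 + 7 = 8
  1 + 8 = 9
  1 + 10 = 11
  3 + 5 = 8
  3 + 7 = 10
  3 + 8 = 11
  3 + 10 = 13
  5 + 7 = 12
  5 + 8 = 13
  5 + 10 = 15
  7 + 8 = 15
  7 + 10 = 17
  8 + 10 = 18
Collected distinct sums: {4, 6, 8, 9, 10, 11, 12, 13, 15, 17, 18}
|A +̂ A| = 11
(Reference bound: |A +̂ A| ≥ 2|A| - 3 for |A| ≥ 2, with |A| = 6 giving ≥ 9.)

|A +̂ A| = 11


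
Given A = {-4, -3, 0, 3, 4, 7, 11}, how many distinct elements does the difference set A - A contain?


A - A = {a - a' : a, a' ∈ A}; |A| = 7.
Bounds: 2|A|-1 ≤ |A - A| ≤ |A|² - |A| + 1, i.e. 13 ≤ |A - A| ≤ 43.
Note: 0 ∈ A - A always (from a - a). The set is symmetric: if d ∈ A - A then -d ∈ A - A.
Enumerate nonzero differences d = a - a' with a > a' (then include -d):
Positive differences: {1, 3, 4, 6, 7, 8, 10, 11, 14, 15}
Full difference set: {0} ∪ (positive diffs) ∪ (negative diffs).
|A - A| = 1 + 2·10 = 21 (matches direct enumeration: 21).

|A - A| = 21


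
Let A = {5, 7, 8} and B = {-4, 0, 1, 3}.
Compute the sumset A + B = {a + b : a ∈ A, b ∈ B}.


A + B = {a + b : a ∈ A, b ∈ B}.
Enumerate all |A|·|B| = 3·4 = 12 pairs (a, b) and collect distinct sums.
a = 5: 5+-4=1, 5+0=5, 5+1=6, 5+3=8
a = 7: 7+-4=3, 7+0=7, 7+1=8, 7+3=10
a = 8: 8+-4=4, 8+0=8, 8+1=9, 8+3=11
Collecting distinct sums: A + B = {1, 3, 4, 5, 6, 7, 8, 9, 10, 11}
|A + B| = 10

A + B = {1, 3, 4, 5, 6, 7, 8, 9, 10, 11}


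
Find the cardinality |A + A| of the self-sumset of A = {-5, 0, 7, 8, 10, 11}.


A + A = {a + a' : a, a' ∈ A}; |A| = 6.
General bounds: 2|A| - 1 ≤ |A + A| ≤ |A|(|A|+1)/2, i.e. 11 ≤ |A + A| ≤ 21.
Lower bound 2|A|-1 is attained iff A is an arithmetic progression.
Enumerate sums a + a' for a ≤ a' (symmetric, so this suffices):
a = -5: -5+-5=-10, -5+0=-5, -5+7=2, -5+8=3, -5+10=5, -5+11=6
a = 0: 0+0=0, 0+7=7, 0+8=8, 0+10=10, 0+11=11
a = 7: 7+7=14, 7+8=15, 7+10=17, 7+11=18
a = 8: 8+8=16, 8+10=18, 8+11=19
a = 10: 10+10=20, 10+11=21
a = 11: 11+11=22
Distinct sums: {-10, -5, 0, 2, 3, 5, 6, 7, 8, 10, 11, 14, 15, 16, 17, 18, 19, 20, 21, 22}
|A + A| = 20

|A + A| = 20


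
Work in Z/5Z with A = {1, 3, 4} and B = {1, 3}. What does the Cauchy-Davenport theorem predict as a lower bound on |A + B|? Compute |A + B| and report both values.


Cauchy-Davenport: |A + B| ≥ min(p, |A| + |B| - 1) for A, B nonempty in Z/pZ.
|A| = 3, |B| = 2, p = 5.
CD lower bound = min(5, 3 + 2 - 1) = min(5, 4) = 4.
Compute A + B mod 5 directly:
a = 1: 1+1=2, 1+3=4
a = 3: 3+1=4, 3+3=1
a = 4: 4+1=0, 4+3=2
A + B = {0, 1, 2, 4}, so |A + B| = 4.
Verify: 4 ≥ 4? Yes ✓.

CD lower bound = 4, actual |A + B| = 4.


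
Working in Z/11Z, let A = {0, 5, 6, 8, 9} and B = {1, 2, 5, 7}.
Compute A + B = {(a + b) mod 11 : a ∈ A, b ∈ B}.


Work in Z/11Z: reduce every sum a + b modulo 11.
Enumerate all 20 pairs:
a = 0: 0+1=1, 0+2=2, 0+5=5, 0+7=7
a = 5: 5+1=6, 5+2=7, 5+5=10, 5+7=1
a = 6: 6+1=7, 6+2=8, 6+5=0, 6+7=2
a = 8: 8+1=9, 8+2=10, 8+5=2, 8+7=4
a = 9: 9+1=10, 9+2=0, 9+5=3, 9+7=5
Distinct residues collected: {0, 1, 2, 3, 4, 5, 6, 7, 8, 9, 10}
|A + B| = 11 (out of 11 total residues).

A + B = {0, 1, 2, 3, 4, 5, 6, 7, 8, 9, 10}


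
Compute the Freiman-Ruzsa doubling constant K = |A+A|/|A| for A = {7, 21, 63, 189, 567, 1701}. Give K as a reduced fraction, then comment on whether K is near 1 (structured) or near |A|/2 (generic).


|A| = 6.
Compute A + A by enumerating all 36 pairs.
A + A = {14, 28, 42, 70, 84, 126, 196, 210, 252, 378, 574, 588, 630, 756, 1134, 1708, 1722, 1764, 1890, 2268, 3402}, so |A + A| = 21.
K = |A + A| / |A| = 21/6 = 7/2 ≈ 3.5000.
Reference: AP of size 6 gives K = 11/6 ≈ 1.8333; a fully generic set of size 6 gives K ≈ 3.5000.

|A| = 6, |A + A| = 21, K = 21/6 = 7/2.


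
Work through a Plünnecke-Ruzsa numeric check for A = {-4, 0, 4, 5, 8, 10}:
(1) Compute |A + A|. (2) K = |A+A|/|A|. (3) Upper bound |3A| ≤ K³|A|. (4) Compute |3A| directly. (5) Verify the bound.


|A| = 6.
Step 1: Compute A + A by enumerating all 36 pairs.
A + A = {-8, -4, 0, 1, 4, 5, 6, 8, 9, 10, 12, 13, 14, 15, 16, 18, 20}, so |A + A| = 17.
Step 2: Doubling constant K = |A + A|/|A| = 17/6 = 17/6 ≈ 2.8333.
Step 3: Plünnecke-Ruzsa gives |3A| ≤ K³·|A| = (2.8333)³ · 6 ≈ 136.4722.
Step 4: Compute 3A = A + A + A directly by enumerating all triples (a,b,c) ∈ A³; |3A| = 31.
Step 5: Check 31 ≤ 136.4722? Yes ✓.

K = 17/6, Plünnecke-Ruzsa bound K³|A| ≈ 136.4722, |3A| = 31, inequality holds.


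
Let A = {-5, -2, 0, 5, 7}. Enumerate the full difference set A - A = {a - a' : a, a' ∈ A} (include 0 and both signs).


A - A = {a - a' : a, a' ∈ A}.
Compute a - a' for each ordered pair (a, a'):
a = -5: -5--5=0, -5--2=-3, -5-0=-5, -5-5=-10, -5-7=-12
a = -2: -2--5=3, -2--2=0, -2-0=-2, -2-5=-7, -2-7=-9
a = 0: 0--5=5, 0--2=2, 0-0=0, 0-5=-5, 0-7=-7
a = 5: 5--5=10, 5--2=7, 5-0=5, 5-5=0, 5-7=-2
a = 7: 7--5=12, 7--2=9, 7-0=7, 7-5=2, 7-7=0
Collecting distinct values (and noting 0 appears from a-a):
A - A = {-12, -10, -9, -7, -5, -3, -2, 0, 2, 3, 5, 7, 9, 10, 12}
|A - A| = 15

A - A = {-12, -10, -9, -7, -5, -3, -2, 0, 2, 3, 5, 7, 9, 10, 12}


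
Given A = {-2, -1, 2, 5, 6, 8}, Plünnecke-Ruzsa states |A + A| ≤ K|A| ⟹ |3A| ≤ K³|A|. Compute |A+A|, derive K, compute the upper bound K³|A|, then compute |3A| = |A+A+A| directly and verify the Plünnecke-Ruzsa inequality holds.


|A| = 6.
Step 1: Compute A + A by enumerating all 36 pairs.
A + A = {-4, -3, -2, 0, 1, 3, 4, 5, 6, 7, 8, 10, 11, 12, 13, 14, 16}, so |A + A| = 17.
Step 2: Doubling constant K = |A + A|/|A| = 17/6 = 17/6 ≈ 2.8333.
Step 3: Plünnecke-Ruzsa gives |3A| ≤ K³·|A| = (2.8333)³ · 6 ≈ 136.4722.
Step 4: Compute 3A = A + A + A directly by enumerating all triples (a,b,c) ∈ A³; |3A| = 30.
Step 5: Check 30 ≤ 136.4722? Yes ✓.

K = 17/6, Plünnecke-Ruzsa bound K³|A| ≈ 136.4722, |3A| = 30, inequality holds.


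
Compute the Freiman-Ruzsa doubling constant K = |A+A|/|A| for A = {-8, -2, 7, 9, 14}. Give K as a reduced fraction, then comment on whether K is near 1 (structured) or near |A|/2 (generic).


|A| = 5.
Compute A + A by enumerating all 25 pairs.
A + A = {-16, -10, -4, -1, 1, 5, 6, 7, 12, 14, 16, 18, 21, 23, 28}, so |A + A| = 15.
K = |A + A| / |A| = 15/5 = 3/1 ≈ 3.0000.
Reference: AP of size 5 gives K = 9/5 ≈ 1.8000; a fully generic set of size 5 gives K ≈ 3.0000.

|A| = 5, |A + A| = 15, K = 15/5 = 3/1.


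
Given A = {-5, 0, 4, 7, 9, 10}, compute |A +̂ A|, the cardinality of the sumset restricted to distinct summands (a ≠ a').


Restricted sumset: A +̂ A = {a + a' : a ∈ A, a' ∈ A, a ≠ a'}.
Equivalently, take A + A and drop any sum 2a that is achievable ONLY as a + a for a ∈ A (i.e. sums representable only with equal summands).
Enumerate pairs (a, a') with a < a' (symmetric, so each unordered pair gives one sum; this covers all a ≠ a'):
  -5 + 0 = -5
  -5 + 4 = -1
  -5 + 7 = 2
  -5 + 9 = 4
  -5 + 10 = 5
  0 + 4 = 4
  0 + 7 = 7
  0 + 9 = 9
  0 + 10 = 10
  4 + 7 = 11
  4 + 9 = 13
  4 + 10 = 14
  7 + 9 = 16
  7 + 10 = 17
  9 + 10 = 19
Collected distinct sums: {-5, -1, 2, 4, 5, 7, 9, 10, 11, 13, 14, 16, 17, 19}
|A +̂ A| = 14
(Reference bound: |A +̂ A| ≥ 2|A| - 3 for |A| ≥ 2, with |A| = 6 giving ≥ 9.)

|A +̂ A| = 14


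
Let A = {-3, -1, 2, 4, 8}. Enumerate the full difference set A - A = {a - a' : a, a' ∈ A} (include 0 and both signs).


A - A = {a - a' : a, a' ∈ A}.
Compute a - a' for each ordered pair (a, a'):
a = -3: -3--3=0, -3--1=-2, -3-2=-5, -3-4=-7, -3-8=-11
a = -1: -1--3=2, -1--1=0, -1-2=-3, -1-4=-5, -1-8=-9
a = 2: 2--3=5, 2--1=3, 2-2=0, 2-4=-2, 2-8=-6
a = 4: 4--3=7, 4--1=5, 4-2=2, 4-4=0, 4-8=-4
a = 8: 8--3=11, 8--1=9, 8-2=6, 8-4=4, 8-8=0
Collecting distinct values (and noting 0 appears from a-a):
A - A = {-11, -9, -7, -6, -5, -4, -3, -2, 0, 2, 3, 4, 5, 6, 7, 9, 11}
|A - A| = 17

A - A = {-11, -9, -7, -6, -5, -4, -3, -2, 0, 2, 3, 4, 5, 6, 7, 9, 11}


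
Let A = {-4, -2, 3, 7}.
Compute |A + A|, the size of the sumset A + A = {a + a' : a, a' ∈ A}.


A + A = {a + a' : a, a' ∈ A}; |A| = 4.
General bounds: 2|A| - 1 ≤ |A + A| ≤ |A|(|A|+1)/2, i.e. 7 ≤ |A + A| ≤ 10.
Lower bound 2|A|-1 is attained iff A is an arithmetic progression.
Enumerate sums a + a' for a ≤ a' (symmetric, so this suffices):
a = -4: -4+-4=-8, -4+-2=-6, -4+3=-1, -4+7=3
a = -2: -2+-2=-4, -2+3=1, -2+7=5
a = 3: 3+3=6, 3+7=10
a = 7: 7+7=14
Distinct sums: {-8, -6, -4, -1, 1, 3, 5, 6, 10, 14}
|A + A| = 10

|A + A| = 10


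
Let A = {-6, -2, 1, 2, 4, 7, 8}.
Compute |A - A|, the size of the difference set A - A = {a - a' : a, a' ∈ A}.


A - A = {a - a' : a, a' ∈ A}; |A| = 7.
Bounds: 2|A|-1 ≤ |A - A| ≤ |A|² - |A| + 1, i.e. 13 ≤ |A - A| ≤ 43.
Note: 0 ∈ A - A always (from a - a). The set is symmetric: if d ∈ A - A then -d ∈ A - A.
Enumerate nonzero differences d = a - a' with a > a' (then include -d):
Positive differences: {1, 2, 3, 4, 5, 6, 7, 8, 9, 10, 13, 14}
Full difference set: {0} ∪ (positive diffs) ∪ (negative diffs).
|A - A| = 1 + 2·12 = 25 (matches direct enumeration: 25).

|A - A| = 25


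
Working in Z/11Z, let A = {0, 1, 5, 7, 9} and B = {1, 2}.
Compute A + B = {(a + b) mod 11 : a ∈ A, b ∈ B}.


Work in Z/11Z: reduce every sum a + b modulo 11.
Enumerate all 10 pairs:
a = 0: 0+1=1, 0+2=2
a = 1: 1+1=2, 1+2=3
a = 5: 5+1=6, 5+2=7
a = 7: 7+1=8, 7+2=9
a = 9: 9+1=10, 9+2=0
Distinct residues collected: {0, 1, 2, 3, 6, 7, 8, 9, 10}
|A + B| = 9 (out of 11 total residues).

A + B = {0, 1, 2, 3, 6, 7, 8, 9, 10}


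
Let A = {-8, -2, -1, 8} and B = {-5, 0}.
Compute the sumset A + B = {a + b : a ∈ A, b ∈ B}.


A + B = {a + b : a ∈ A, b ∈ B}.
Enumerate all |A|·|B| = 4·2 = 8 pairs (a, b) and collect distinct sums.
a = -8: -8+-5=-13, -8+0=-8
a = -2: -2+-5=-7, -2+0=-2
a = -1: -1+-5=-6, -1+0=-1
a = 8: 8+-5=3, 8+0=8
Collecting distinct sums: A + B = {-13, -8, -7, -6, -2, -1, 3, 8}
|A + B| = 8

A + B = {-13, -8, -7, -6, -2, -1, 3, 8}


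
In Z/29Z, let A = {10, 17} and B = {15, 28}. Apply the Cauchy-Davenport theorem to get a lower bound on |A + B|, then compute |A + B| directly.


Cauchy-Davenport: |A + B| ≥ min(p, |A| + |B| - 1) for A, B nonempty in Z/pZ.
|A| = 2, |B| = 2, p = 29.
CD lower bound = min(29, 2 + 2 - 1) = min(29, 3) = 3.
Compute A + B mod 29 directly:
a = 10: 10+15=25, 10+28=9
a = 17: 17+15=3, 17+28=16
A + B = {3, 9, 16, 25}, so |A + B| = 4.
Verify: 4 ≥ 3? Yes ✓.

CD lower bound = 3, actual |A + B| = 4.


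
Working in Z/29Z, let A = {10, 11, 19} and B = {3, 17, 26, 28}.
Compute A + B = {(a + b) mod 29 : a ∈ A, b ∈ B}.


Work in Z/29Z: reduce every sum a + b modulo 29.
Enumerate all 12 pairs:
a = 10: 10+3=13, 10+17=27, 10+26=7, 10+28=9
a = 11: 11+3=14, 11+17=28, 11+26=8, 11+28=10
a = 19: 19+3=22, 19+17=7, 19+26=16, 19+28=18
Distinct residues collected: {7, 8, 9, 10, 13, 14, 16, 18, 22, 27, 28}
|A + B| = 11 (out of 29 total residues).

A + B = {7, 8, 9, 10, 13, 14, 16, 18, 22, 27, 28}


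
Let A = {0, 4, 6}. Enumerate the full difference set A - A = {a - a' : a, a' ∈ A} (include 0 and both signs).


A - A = {a - a' : a, a' ∈ A}.
Compute a - a' for each ordered pair (a, a'):
a = 0: 0-0=0, 0-4=-4, 0-6=-6
a = 4: 4-0=4, 4-4=0, 4-6=-2
a = 6: 6-0=6, 6-4=2, 6-6=0
Collecting distinct values (and noting 0 appears from a-a):
A - A = {-6, -4, -2, 0, 2, 4, 6}
|A - A| = 7

A - A = {-6, -4, -2, 0, 2, 4, 6}


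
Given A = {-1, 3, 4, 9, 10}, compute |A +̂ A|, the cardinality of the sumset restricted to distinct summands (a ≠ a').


Restricted sumset: A +̂ A = {a + a' : a ∈ A, a' ∈ A, a ≠ a'}.
Equivalently, take A + A and drop any sum 2a that is achievable ONLY as a + a for a ∈ A (i.e. sums representable only with equal summands).
Enumerate pairs (a, a') with a < a' (symmetric, so each unordered pair gives one sum; this covers all a ≠ a'):
  -1 + 3 = 2
  -1 + 4 = 3
  -1 + 9 = 8
  -1 + 10 = 9
  3 + 4 = 7
  3 + 9 = 12
  3 + 10 = 13
  4 + 9 = 13
  4 + 10 = 14
  9 + 10 = 19
Collected distinct sums: {2, 3, 7, 8, 9, 12, 13, 14, 19}
|A +̂ A| = 9
(Reference bound: |A +̂ A| ≥ 2|A| - 3 for |A| ≥ 2, with |A| = 5 giving ≥ 7.)

|A +̂ A| = 9


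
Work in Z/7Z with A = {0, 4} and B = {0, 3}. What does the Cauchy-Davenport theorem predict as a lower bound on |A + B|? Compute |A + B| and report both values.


Cauchy-Davenport: |A + B| ≥ min(p, |A| + |B| - 1) for A, B nonempty in Z/pZ.
|A| = 2, |B| = 2, p = 7.
CD lower bound = min(7, 2 + 2 - 1) = min(7, 3) = 3.
Compute A + B mod 7 directly:
a = 0: 0+0=0, 0+3=3
a = 4: 4+0=4, 4+3=0
A + B = {0, 3, 4}, so |A + B| = 3.
Verify: 3 ≥ 3? Yes ✓.

CD lower bound = 3, actual |A + B| = 3.


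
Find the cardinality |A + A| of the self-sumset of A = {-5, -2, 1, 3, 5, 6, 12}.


A + A = {a + a' : a, a' ∈ A}; |A| = 7.
General bounds: 2|A| - 1 ≤ |A + A| ≤ |A|(|A|+1)/2, i.e. 13 ≤ |A + A| ≤ 28.
Lower bound 2|A|-1 is attained iff A is an arithmetic progression.
Enumerate sums a + a' for a ≤ a' (symmetric, so this suffices):
a = -5: -5+-5=-10, -5+-2=-7, -5+1=-4, -5+3=-2, -5+5=0, -5+6=1, -5+12=7
a = -2: -2+-2=-4, -2+1=-1, -2+3=1, -2+5=3, -2+6=4, -2+12=10
a = 1: 1+1=2, 1+3=4, 1+5=6, 1+6=7, 1+12=13
a = 3: 3+3=6, 3+5=8, 3+6=9, 3+12=15
a = 5: 5+5=10, 5+6=11, 5+12=17
a = 6: 6+6=12, 6+12=18
a = 12: 12+12=24
Distinct sums: {-10, -7, -4, -2, -1, 0, 1, 2, 3, 4, 6, 7, 8, 9, 10, 11, 12, 13, 15, 17, 18, 24}
|A + A| = 22

|A + A| = 22


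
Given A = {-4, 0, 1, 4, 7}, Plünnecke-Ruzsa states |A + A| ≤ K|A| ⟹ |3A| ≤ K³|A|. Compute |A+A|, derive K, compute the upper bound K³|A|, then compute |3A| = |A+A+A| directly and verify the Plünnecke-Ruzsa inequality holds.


|A| = 5.
Step 1: Compute A + A by enumerating all 25 pairs.
A + A = {-8, -4, -3, 0, 1, 2, 3, 4, 5, 7, 8, 11, 14}, so |A + A| = 13.
Step 2: Doubling constant K = |A + A|/|A| = 13/5 = 13/5 ≈ 2.6000.
Step 3: Plünnecke-Ruzsa gives |3A| ≤ K³·|A| = (2.6000)³ · 5 ≈ 87.8800.
Step 4: Compute 3A = A + A + A directly by enumerating all triples (a,b,c) ∈ A³; |3A| = 24.
Step 5: Check 24 ≤ 87.8800? Yes ✓.

K = 13/5, Plünnecke-Ruzsa bound K³|A| ≈ 87.8800, |3A| = 24, inequality holds.


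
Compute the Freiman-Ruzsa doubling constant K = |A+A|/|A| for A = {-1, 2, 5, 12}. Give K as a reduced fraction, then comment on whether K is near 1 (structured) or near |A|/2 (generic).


|A| = 4.
Compute A + A by enumerating all 16 pairs.
A + A = {-2, 1, 4, 7, 10, 11, 14, 17, 24}, so |A + A| = 9.
K = |A + A| / |A| = 9/4 (already in lowest terms) ≈ 2.2500.
Reference: AP of size 4 gives K = 7/4 ≈ 1.7500; a fully generic set of size 4 gives K ≈ 2.5000.

|A| = 4, |A + A| = 9, K = 9/4.


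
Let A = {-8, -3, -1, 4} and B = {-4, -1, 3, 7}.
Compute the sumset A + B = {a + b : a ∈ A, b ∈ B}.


A + B = {a + b : a ∈ A, b ∈ B}.
Enumerate all |A|·|B| = 4·4 = 16 pairs (a, b) and collect distinct sums.
a = -8: -8+-4=-12, -8+-1=-9, -8+3=-5, -8+7=-1
a = -3: -3+-4=-7, -3+-1=-4, -3+3=0, -3+7=4
a = -1: -1+-4=-5, -1+-1=-2, -1+3=2, -1+7=6
a = 4: 4+-4=0, 4+-1=3, 4+3=7, 4+7=11
Collecting distinct sums: A + B = {-12, -9, -7, -5, -4, -2, -1, 0, 2, 3, 4, 6, 7, 11}
|A + B| = 14

A + B = {-12, -9, -7, -5, -4, -2, -1, 0, 2, 3, 4, 6, 7, 11}


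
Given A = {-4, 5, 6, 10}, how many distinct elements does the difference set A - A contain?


A - A = {a - a' : a, a' ∈ A}; |A| = 4.
Bounds: 2|A|-1 ≤ |A - A| ≤ |A|² - |A| + 1, i.e. 7 ≤ |A - A| ≤ 13.
Note: 0 ∈ A - A always (from a - a). The set is symmetric: if d ∈ A - A then -d ∈ A - A.
Enumerate nonzero differences d = a - a' with a > a' (then include -d):
Positive differences: {1, 4, 5, 9, 10, 14}
Full difference set: {0} ∪ (positive diffs) ∪ (negative diffs).
|A - A| = 1 + 2·6 = 13 (matches direct enumeration: 13).

|A - A| = 13


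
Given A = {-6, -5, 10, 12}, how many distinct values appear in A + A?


A + A = {a + a' : a, a' ∈ A}; |A| = 4.
General bounds: 2|A| - 1 ≤ |A + A| ≤ |A|(|A|+1)/2, i.e. 7 ≤ |A + A| ≤ 10.
Lower bound 2|A|-1 is attained iff A is an arithmetic progression.
Enumerate sums a + a' for a ≤ a' (symmetric, so this suffices):
a = -6: -6+-6=-12, -6+-5=-11, -6+10=4, -6+12=6
a = -5: -5+-5=-10, -5+10=5, -5+12=7
a = 10: 10+10=20, 10+12=22
a = 12: 12+12=24
Distinct sums: {-12, -11, -10, 4, 5, 6, 7, 20, 22, 24}
|A + A| = 10

|A + A| = 10


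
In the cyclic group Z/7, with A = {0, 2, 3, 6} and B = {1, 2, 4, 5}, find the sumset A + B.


Work in Z/7Z: reduce every sum a + b modulo 7.
Enumerate all 16 pairs:
a = 0: 0+1=1, 0+2=2, 0+4=4, 0+5=5
a = 2: 2+1=3, 2+2=4, 2+4=6, 2+5=0
a = 3: 3+1=4, 3+2=5, 3+4=0, 3+5=1
a = 6: 6+1=0, 6+2=1, 6+4=3, 6+5=4
Distinct residues collected: {0, 1, 2, 3, 4, 5, 6}
|A + B| = 7 (out of 7 total residues).

A + B = {0, 1, 2, 3, 4, 5, 6}


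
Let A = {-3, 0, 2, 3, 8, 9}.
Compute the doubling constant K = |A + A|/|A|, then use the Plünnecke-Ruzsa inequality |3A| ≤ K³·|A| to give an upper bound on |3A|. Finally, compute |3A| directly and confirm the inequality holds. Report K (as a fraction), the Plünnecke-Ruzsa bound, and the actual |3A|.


|A| = 6.
Step 1: Compute A + A by enumerating all 36 pairs.
A + A = {-6, -3, -1, 0, 2, 3, 4, 5, 6, 8, 9, 10, 11, 12, 16, 17, 18}, so |A + A| = 17.
Step 2: Doubling constant K = |A + A|/|A| = 17/6 = 17/6 ≈ 2.8333.
Step 3: Plünnecke-Ruzsa gives |3A| ≤ K³·|A| = (2.8333)³ · 6 ≈ 136.4722.
Step 4: Compute 3A = A + A + A directly by enumerating all triples (a,b,c) ∈ A³; |3A| = 31.
Step 5: Check 31 ≤ 136.4722? Yes ✓.

K = 17/6, Plünnecke-Ruzsa bound K³|A| ≈ 136.4722, |3A| = 31, inequality holds.


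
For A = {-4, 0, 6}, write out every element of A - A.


A - A = {a - a' : a, a' ∈ A}.
Compute a - a' for each ordered pair (a, a'):
a = -4: -4--4=0, -4-0=-4, -4-6=-10
a = 0: 0--4=4, 0-0=0, 0-6=-6
a = 6: 6--4=10, 6-0=6, 6-6=0
Collecting distinct values (and noting 0 appears from a-a):
A - A = {-10, -6, -4, 0, 4, 6, 10}
|A - A| = 7

A - A = {-10, -6, -4, 0, 4, 6, 10}


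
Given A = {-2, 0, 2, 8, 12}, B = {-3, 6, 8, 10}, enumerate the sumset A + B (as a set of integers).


A + B = {a + b : a ∈ A, b ∈ B}.
Enumerate all |A|·|B| = 5·4 = 20 pairs (a, b) and collect distinct sums.
a = -2: -2+-3=-5, -2+6=4, -2+8=6, -2+10=8
a = 0: 0+-3=-3, 0+6=6, 0+8=8, 0+10=10
a = 2: 2+-3=-1, 2+6=8, 2+8=10, 2+10=12
a = 8: 8+-3=5, 8+6=14, 8+8=16, 8+10=18
a = 12: 12+-3=9, 12+6=18, 12+8=20, 12+10=22
Collecting distinct sums: A + B = {-5, -3, -1, 4, 5, 6, 8, 9, 10, 12, 14, 16, 18, 20, 22}
|A + B| = 15

A + B = {-5, -3, -1, 4, 5, 6, 8, 9, 10, 12, 14, 16, 18, 20, 22}


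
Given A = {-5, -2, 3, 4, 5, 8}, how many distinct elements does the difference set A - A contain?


A - A = {a - a' : a, a' ∈ A}; |A| = 6.
Bounds: 2|A|-1 ≤ |A - A| ≤ |A|² - |A| + 1, i.e. 11 ≤ |A - A| ≤ 31.
Note: 0 ∈ A - A always (from a - a). The set is symmetric: if d ∈ A - A then -d ∈ A - A.
Enumerate nonzero differences d = a - a' with a > a' (then include -d):
Positive differences: {1, 2, 3, 4, 5, 6, 7, 8, 9, 10, 13}
Full difference set: {0} ∪ (positive diffs) ∪ (negative diffs).
|A - A| = 1 + 2·11 = 23 (matches direct enumeration: 23).

|A - A| = 23


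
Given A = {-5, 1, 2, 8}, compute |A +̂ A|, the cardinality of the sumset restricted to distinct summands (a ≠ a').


Restricted sumset: A +̂ A = {a + a' : a ∈ A, a' ∈ A, a ≠ a'}.
Equivalently, take A + A and drop any sum 2a that is achievable ONLY as a + a for a ∈ A (i.e. sums representable only with equal summands).
Enumerate pairs (a, a') with a < a' (symmetric, so each unordered pair gives one sum; this covers all a ≠ a'):
  -5 + 1 = -4
  -5 + 2 = -3
  -5 + 8 = 3
  1 + 2 = 3
  1 + 8 = 9
  2 + 8 = 10
Collected distinct sums: {-4, -3, 3, 9, 10}
|A +̂ A| = 5
(Reference bound: |A +̂ A| ≥ 2|A| - 3 for |A| ≥ 2, with |A| = 4 giving ≥ 5.)

|A +̂ A| = 5


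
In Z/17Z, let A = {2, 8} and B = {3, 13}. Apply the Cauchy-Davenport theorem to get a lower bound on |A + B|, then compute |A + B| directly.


Cauchy-Davenport: |A + B| ≥ min(p, |A| + |B| - 1) for A, B nonempty in Z/pZ.
|A| = 2, |B| = 2, p = 17.
CD lower bound = min(17, 2 + 2 - 1) = min(17, 3) = 3.
Compute A + B mod 17 directly:
a = 2: 2+3=5, 2+13=15
a = 8: 8+3=11, 8+13=4
A + B = {4, 5, 11, 15}, so |A + B| = 4.
Verify: 4 ≥ 3? Yes ✓.

CD lower bound = 3, actual |A + B| = 4.


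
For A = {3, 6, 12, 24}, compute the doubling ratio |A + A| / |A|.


|A| = 4.
Compute A + A by enumerating all 16 pairs.
A + A = {6, 9, 12, 15, 18, 24, 27, 30, 36, 48}, so |A + A| = 10.
K = |A + A| / |A| = 10/4 = 5/2 ≈ 2.5000.
Reference: AP of size 4 gives K = 7/4 ≈ 1.7500; a fully generic set of size 4 gives K ≈ 2.5000.

|A| = 4, |A + A| = 10, K = 10/4 = 5/2.


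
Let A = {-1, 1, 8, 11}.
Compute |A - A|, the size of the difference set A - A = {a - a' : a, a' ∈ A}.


A - A = {a - a' : a, a' ∈ A}; |A| = 4.
Bounds: 2|A|-1 ≤ |A - A| ≤ |A|² - |A| + 1, i.e. 7 ≤ |A - A| ≤ 13.
Note: 0 ∈ A - A always (from a - a). The set is symmetric: if d ∈ A - A then -d ∈ A - A.
Enumerate nonzero differences d = a - a' with a > a' (then include -d):
Positive differences: {2, 3, 7, 9, 10, 12}
Full difference set: {0} ∪ (positive diffs) ∪ (negative diffs).
|A - A| = 1 + 2·6 = 13 (matches direct enumeration: 13).

|A - A| = 13


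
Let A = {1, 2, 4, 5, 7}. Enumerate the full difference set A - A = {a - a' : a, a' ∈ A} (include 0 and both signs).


A - A = {a - a' : a, a' ∈ A}.
Compute a - a' for each ordered pair (a, a'):
a = 1: 1-1=0, 1-2=-1, 1-4=-3, 1-5=-4, 1-7=-6
a = 2: 2-1=1, 2-2=0, 2-4=-2, 2-5=-3, 2-7=-5
a = 4: 4-1=3, 4-2=2, 4-4=0, 4-5=-1, 4-7=-3
a = 5: 5-1=4, 5-2=3, 5-4=1, 5-5=0, 5-7=-2
a = 7: 7-1=6, 7-2=5, 7-4=3, 7-5=2, 7-7=0
Collecting distinct values (and noting 0 appears from a-a):
A - A = {-6, -5, -4, -3, -2, -1, 0, 1, 2, 3, 4, 5, 6}
|A - A| = 13

A - A = {-6, -5, -4, -3, -2, -1, 0, 1, 2, 3, 4, 5, 6}


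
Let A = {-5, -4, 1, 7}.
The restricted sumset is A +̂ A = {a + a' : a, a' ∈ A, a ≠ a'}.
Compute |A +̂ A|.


Restricted sumset: A +̂ A = {a + a' : a ∈ A, a' ∈ A, a ≠ a'}.
Equivalently, take A + A and drop any sum 2a that is achievable ONLY as a + a for a ∈ A (i.e. sums representable only with equal summands).
Enumerate pairs (a, a') with a < a' (symmetric, so each unordered pair gives one sum; this covers all a ≠ a'):
  -5 + -4 = -9
  -5 + 1 = -4
  -5 + 7 = 2
  -4 + 1 = -3
  -4 + 7 = 3
  1 + 7 = 8
Collected distinct sums: {-9, -4, -3, 2, 3, 8}
|A +̂ A| = 6
(Reference bound: |A +̂ A| ≥ 2|A| - 3 for |A| ≥ 2, with |A| = 4 giving ≥ 5.)

|A +̂ A| = 6


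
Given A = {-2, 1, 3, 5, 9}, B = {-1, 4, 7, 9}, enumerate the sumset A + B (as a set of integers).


A + B = {a + b : a ∈ A, b ∈ B}.
Enumerate all |A|·|B| = 5·4 = 20 pairs (a, b) and collect distinct sums.
a = -2: -2+-1=-3, -2+4=2, -2+7=5, -2+9=7
a = 1: 1+-1=0, 1+4=5, 1+7=8, 1+9=10
a = 3: 3+-1=2, 3+4=7, 3+7=10, 3+9=12
a = 5: 5+-1=4, 5+4=9, 5+7=12, 5+9=14
a = 9: 9+-1=8, 9+4=13, 9+7=16, 9+9=18
Collecting distinct sums: A + B = {-3, 0, 2, 4, 5, 7, 8, 9, 10, 12, 13, 14, 16, 18}
|A + B| = 14

A + B = {-3, 0, 2, 4, 5, 7, 8, 9, 10, 12, 13, 14, 16, 18}


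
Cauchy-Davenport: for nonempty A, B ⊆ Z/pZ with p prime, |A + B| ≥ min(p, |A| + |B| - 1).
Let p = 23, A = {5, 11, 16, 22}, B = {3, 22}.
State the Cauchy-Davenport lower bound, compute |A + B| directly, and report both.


Cauchy-Davenport: |A + B| ≥ min(p, |A| + |B| - 1) for A, B nonempty in Z/pZ.
|A| = 4, |B| = 2, p = 23.
CD lower bound = min(23, 4 + 2 - 1) = min(23, 5) = 5.
Compute A + B mod 23 directly:
a = 5: 5+3=8, 5+22=4
a = 11: 11+3=14, 11+22=10
a = 16: 16+3=19, 16+22=15
a = 22: 22+3=2, 22+22=21
A + B = {2, 4, 8, 10, 14, 15, 19, 21}, so |A + B| = 8.
Verify: 8 ≥ 5? Yes ✓.

CD lower bound = 5, actual |A + B| = 8.


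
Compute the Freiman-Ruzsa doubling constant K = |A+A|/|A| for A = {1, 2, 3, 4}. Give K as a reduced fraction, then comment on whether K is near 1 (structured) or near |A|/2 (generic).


|A| = 4.
Compute A + A by enumerating all 16 pairs.
A + A = {2, 3, 4, 5, 6, 7, 8}, so |A + A| = 7.
K = |A + A| / |A| = 7/4 (already in lowest terms) ≈ 1.7500.
Reference: AP of size 4 gives K = 7/4 ≈ 1.7500; a fully generic set of size 4 gives K ≈ 2.5000.

|A| = 4, |A + A| = 7, K = 7/4.


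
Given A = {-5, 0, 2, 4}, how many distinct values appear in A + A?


A + A = {a + a' : a, a' ∈ A}; |A| = 4.
General bounds: 2|A| - 1 ≤ |A + A| ≤ |A|(|A|+1)/2, i.e. 7 ≤ |A + A| ≤ 10.
Lower bound 2|A|-1 is attained iff A is an arithmetic progression.
Enumerate sums a + a' for a ≤ a' (symmetric, so this suffices):
a = -5: -5+-5=-10, -5+0=-5, -5+2=-3, -5+4=-1
a = 0: 0+0=0, 0+2=2, 0+4=4
a = 2: 2+2=4, 2+4=6
a = 4: 4+4=8
Distinct sums: {-10, -5, -3, -1, 0, 2, 4, 6, 8}
|A + A| = 9

|A + A| = 9


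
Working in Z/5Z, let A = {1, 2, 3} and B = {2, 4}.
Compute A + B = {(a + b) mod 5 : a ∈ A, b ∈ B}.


Work in Z/5Z: reduce every sum a + b modulo 5.
Enumerate all 6 pairs:
a = 1: 1+2=3, 1+4=0
a = 2: 2+2=4, 2+4=1
a = 3: 3+2=0, 3+4=2
Distinct residues collected: {0, 1, 2, 3, 4}
|A + B| = 5 (out of 5 total residues).

A + B = {0, 1, 2, 3, 4}


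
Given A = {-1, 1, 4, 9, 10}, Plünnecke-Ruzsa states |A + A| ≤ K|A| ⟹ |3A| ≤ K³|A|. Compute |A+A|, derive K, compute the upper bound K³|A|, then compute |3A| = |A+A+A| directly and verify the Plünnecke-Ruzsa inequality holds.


|A| = 5.
Step 1: Compute A + A by enumerating all 25 pairs.
A + A = {-2, 0, 2, 3, 5, 8, 9, 10, 11, 13, 14, 18, 19, 20}, so |A + A| = 14.
Step 2: Doubling constant K = |A + A|/|A| = 14/5 = 14/5 ≈ 2.8000.
Step 3: Plünnecke-Ruzsa gives |3A| ≤ K³·|A| = (2.8000)³ · 5 ≈ 109.7600.
Step 4: Compute 3A = A + A + A directly by enumerating all triples (a,b,c) ∈ A³; |3A| = 28.
Step 5: Check 28 ≤ 109.7600? Yes ✓.

K = 14/5, Plünnecke-Ruzsa bound K³|A| ≈ 109.7600, |3A| = 28, inequality holds.


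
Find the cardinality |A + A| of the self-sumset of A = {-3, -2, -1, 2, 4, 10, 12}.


A + A = {a + a' : a, a' ∈ A}; |A| = 7.
General bounds: 2|A| - 1 ≤ |A + A| ≤ |A|(|A|+1)/2, i.e. 13 ≤ |A + A| ≤ 28.
Lower bound 2|A|-1 is attained iff A is an arithmetic progression.
Enumerate sums a + a' for a ≤ a' (symmetric, so this suffices):
a = -3: -3+-3=-6, -3+-2=-5, -3+-1=-4, -3+2=-1, -3+4=1, -3+10=7, -3+12=9
a = -2: -2+-2=-4, -2+-1=-3, -2+2=0, -2+4=2, -2+10=8, -2+12=10
a = -1: -1+-1=-2, -1+2=1, -1+4=3, -1+10=9, -1+12=11
a = 2: 2+2=4, 2+4=6, 2+10=12, 2+12=14
a = 4: 4+4=8, 4+10=14, 4+12=16
a = 10: 10+10=20, 10+12=22
a = 12: 12+12=24
Distinct sums: {-6, -5, -4, -3, -2, -1, 0, 1, 2, 3, 4, 6, 7, 8, 9, 10, 11, 12, 14, 16, 20, 22, 24}
|A + A| = 23

|A + A| = 23


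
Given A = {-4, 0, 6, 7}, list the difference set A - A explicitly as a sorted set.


A - A = {a - a' : a, a' ∈ A}.
Compute a - a' for each ordered pair (a, a'):
a = -4: -4--4=0, -4-0=-4, -4-6=-10, -4-7=-11
a = 0: 0--4=4, 0-0=0, 0-6=-6, 0-7=-7
a = 6: 6--4=10, 6-0=6, 6-6=0, 6-7=-1
a = 7: 7--4=11, 7-0=7, 7-6=1, 7-7=0
Collecting distinct values (and noting 0 appears from a-a):
A - A = {-11, -10, -7, -6, -4, -1, 0, 1, 4, 6, 7, 10, 11}
|A - A| = 13

A - A = {-11, -10, -7, -6, -4, -1, 0, 1, 4, 6, 7, 10, 11}


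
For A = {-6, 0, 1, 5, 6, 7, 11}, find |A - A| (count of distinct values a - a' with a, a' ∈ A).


A - A = {a - a' : a, a' ∈ A}; |A| = 7.
Bounds: 2|A|-1 ≤ |A - A| ≤ |A|² - |A| + 1, i.e. 13 ≤ |A - A| ≤ 43.
Note: 0 ∈ A - A always (from a - a). The set is symmetric: if d ∈ A - A then -d ∈ A - A.
Enumerate nonzero differences d = a - a' with a > a' (then include -d):
Positive differences: {1, 2, 4, 5, 6, 7, 10, 11, 12, 13, 17}
Full difference set: {0} ∪ (positive diffs) ∪ (negative diffs).
|A - A| = 1 + 2·11 = 23 (matches direct enumeration: 23).

|A - A| = 23


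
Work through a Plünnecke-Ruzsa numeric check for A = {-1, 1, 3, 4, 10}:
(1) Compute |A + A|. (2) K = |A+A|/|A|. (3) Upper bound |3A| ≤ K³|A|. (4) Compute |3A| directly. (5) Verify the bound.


|A| = 5.
Step 1: Compute A + A by enumerating all 25 pairs.
A + A = {-2, 0, 2, 3, 4, 5, 6, 7, 8, 9, 11, 13, 14, 20}, so |A + A| = 14.
Step 2: Doubling constant K = |A + A|/|A| = 14/5 = 14/5 ≈ 2.8000.
Step 3: Plünnecke-Ruzsa gives |3A| ≤ K³·|A| = (2.8000)³ · 5 ≈ 109.7600.
Step 4: Compute 3A = A + A + A directly by enumerating all triples (a,b,c) ∈ A³; |3A| = 25.
Step 5: Check 25 ≤ 109.7600? Yes ✓.

K = 14/5, Plünnecke-Ruzsa bound K³|A| ≈ 109.7600, |3A| = 25, inequality holds.


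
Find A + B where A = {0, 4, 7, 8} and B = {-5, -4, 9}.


A + B = {a + b : a ∈ A, b ∈ B}.
Enumerate all |A|·|B| = 4·3 = 12 pairs (a, b) and collect distinct sums.
a = 0: 0+-5=-5, 0+-4=-4, 0+9=9
a = 4: 4+-5=-1, 4+-4=0, 4+9=13
a = 7: 7+-5=2, 7+-4=3, 7+9=16
a = 8: 8+-5=3, 8+-4=4, 8+9=17
Collecting distinct sums: A + B = {-5, -4, -1, 0, 2, 3, 4, 9, 13, 16, 17}
|A + B| = 11

A + B = {-5, -4, -1, 0, 2, 3, 4, 9, 13, 16, 17}


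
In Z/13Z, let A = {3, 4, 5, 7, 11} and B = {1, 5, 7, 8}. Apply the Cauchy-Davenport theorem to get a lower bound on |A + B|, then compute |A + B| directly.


Cauchy-Davenport: |A + B| ≥ min(p, |A| + |B| - 1) for A, B nonempty in Z/pZ.
|A| = 5, |B| = 4, p = 13.
CD lower bound = min(13, 5 + 4 - 1) = min(13, 8) = 8.
Compute A + B mod 13 directly:
a = 3: 3+1=4, 3+5=8, 3+7=10, 3+8=11
a = 4: 4+1=5, 4+5=9, 4+7=11, 4+8=12
a = 5: 5+1=6, 5+5=10, 5+7=12, 5+8=0
a = 7: 7+1=8, 7+5=12, 7+7=1, 7+8=2
a = 11: 11+1=12, 11+5=3, 11+7=5, 11+8=6
A + B = {0, 1, 2, 3, 4, 5, 6, 8, 9, 10, 11, 12}, so |A + B| = 12.
Verify: 12 ≥ 8? Yes ✓.

CD lower bound = 8, actual |A + B| = 12.


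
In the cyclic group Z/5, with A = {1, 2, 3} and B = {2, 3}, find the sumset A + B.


Work in Z/5Z: reduce every sum a + b modulo 5.
Enumerate all 6 pairs:
a = 1: 1+2=3, 1+3=4
a = 2: 2+2=4, 2+3=0
a = 3: 3+2=0, 3+3=1
Distinct residues collected: {0, 1, 3, 4}
|A + B| = 4 (out of 5 total residues).

A + B = {0, 1, 3, 4}


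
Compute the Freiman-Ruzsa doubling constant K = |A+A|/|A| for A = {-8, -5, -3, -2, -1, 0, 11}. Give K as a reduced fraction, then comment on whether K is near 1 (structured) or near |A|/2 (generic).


|A| = 7.
Compute A + A by enumerating all 49 pairs.
A + A = {-16, -13, -11, -10, -9, -8, -7, -6, -5, -4, -3, -2, -1, 0, 3, 6, 8, 9, 10, 11, 22}, so |A + A| = 21.
K = |A + A| / |A| = 21/7 = 3/1 ≈ 3.0000.
Reference: AP of size 7 gives K = 13/7 ≈ 1.8571; a fully generic set of size 7 gives K ≈ 4.0000.

|A| = 7, |A + A| = 21, K = 21/7 = 3/1.


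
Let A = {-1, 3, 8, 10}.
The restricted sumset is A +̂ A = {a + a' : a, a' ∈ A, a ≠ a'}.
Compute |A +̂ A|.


Restricted sumset: A +̂ A = {a + a' : a ∈ A, a' ∈ A, a ≠ a'}.
Equivalently, take A + A and drop any sum 2a that is achievable ONLY as a + a for a ∈ A (i.e. sums representable only with equal summands).
Enumerate pairs (a, a') with a < a' (symmetric, so each unordered pair gives one sum; this covers all a ≠ a'):
  -1 + 3 = 2
  -1 + 8 = 7
  -1 + 10 = 9
  3 + 8 = 11
  3 + 10 = 13
  8 + 10 = 18
Collected distinct sums: {2, 7, 9, 11, 13, 18}
|A +̂ A| = 6
(Reference bound: |A +̂ A| ≥ 2|A| - 3 for |A| ≥ 2, with |A| = 4 giving ≥ 5.)

|A +̂ A| = 6


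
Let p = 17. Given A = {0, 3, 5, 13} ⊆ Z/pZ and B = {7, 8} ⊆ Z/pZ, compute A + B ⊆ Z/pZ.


Work in Z/17Z: reduce every sum a + b modulo 17.
Enumerate all 8 pairs:
a = 0: 0+7=7, 0+8=8
a = 3: 3+7=10, 3+8=11
a = 5: 5+7=12, 5+8=13
a = 13: 13+7=3, 13+8=4
Distinct residues collected: {3, 4, 7, 8, 10, 11, 12, 13}
|A + B| = 8 (out of 17 total residues).

A + B = {3, 4, 7, 8, 10, 11, 12, 13}


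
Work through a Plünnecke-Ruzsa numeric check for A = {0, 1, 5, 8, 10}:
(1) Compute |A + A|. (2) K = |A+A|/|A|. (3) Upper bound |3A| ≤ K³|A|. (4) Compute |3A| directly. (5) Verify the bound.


|A| = 5.
Step 1: Compute A + A by enumerating all 25 pairs.
A + A = {0, 1, 2, 5, 6, 8, 9, 10, 11, 13, 15, 16, 18, 20}, so |A + A| = 14.
Step 2: Doubling constant K = |A + A|/|A| = 14/5 = 14/5 ≈ 2.8000.
Step 3: Plünnecke-Ruzsa gives |3A| ≤ K³·|A| = (2.8000)³ · 5 ≈ 109.7600.
Step 4: Compute 3A = A + A + A directly by enumerating all triples (a,b,c) ∈ A³; |3A| = 27.
Step 5: Check 27 ≤ 109.7600? Yes ✓.

K = 14/5, Plünnecke-Ruzsa bound K³|A| ≈ 109.7600, |3A| = 27, inequality holds.


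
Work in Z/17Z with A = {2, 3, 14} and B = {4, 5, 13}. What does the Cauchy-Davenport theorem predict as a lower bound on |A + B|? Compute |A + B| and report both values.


Cauchy-Davenport: |A + B| ≥ min(p, |A| + |B| - 1) for A, B nonempty in Z/pZ.
|A| = 3, |B| = 3, p = 17.
CD lower bound = min(17, 3 + 3 - 1) = min(17, 5) = 5.
Compute A + B mod 17 directly:
a = 2: 2+4=6, 2+5=7, 2+13=15
a = 3: 3+4=7, 3+5=8, 3+13=16
a = 14: 14+4=1, 14+5=2, 14+13=10
A + B = {1, 2, 6, 7, 8, 10, 15, 16}, so |A + B| = 8.
Verify: 8 ≥ 5? Yes ✓.

CD lower bound = 5, actual |A + B| = 8.


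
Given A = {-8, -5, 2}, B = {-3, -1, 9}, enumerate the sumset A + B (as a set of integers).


A + B = {a + b : a ∈ A, b ∈ B}.
Enumerate all |A|·|B| = 3·3 = 9 pairs (a, b) and collect distinct sums.
a = -8: -8+-3=-11, -8+-1=-9, -8+9=1
a = -5: -5+-3=-8, -5+-1=-6, -5+9=4
a = 2: 2+-3=-1, 2+-1=1, 2+9=11
Collecting distinct sums: A + B = {-11, -9, -8, -6, -1, 1, 4, 11}
|A + B| = 8

A + B = {-11, -9, -8, -6, -1, 1, 4, 11}


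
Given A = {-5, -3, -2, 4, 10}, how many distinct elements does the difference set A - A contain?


A - A = {a - a' : a, a' ∈ A}; |A| = 5.
Bounds: 2|A|-1 ≤ |A - A| ≤ |A|² - |A| + 1, i.e. 9 ≤ |A - A| ≤ 21.
Note: 0 ∈ A - A always (from a - a). The set is symmetric: if d ∈ A - A then -d ∈ A - A.
Enumerate nonzero differences d = a - a' with a > a' (then include -d):
Positive differences: {1, 2, 3, 6, 7, 9, 12, 13, 15}
Full difference set: {0} ∪ (positive diffs) ∪ (negative diffs).
|A - A| = 1 + 2·9 = 19 (matches direct enumeration: 19).

|A - A| = 19


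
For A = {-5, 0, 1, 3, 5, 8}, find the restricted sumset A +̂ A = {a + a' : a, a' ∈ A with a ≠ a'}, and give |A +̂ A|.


Restricted sumset: A +̂ A = {a + a' : a ∈ A, a' ∈ A, a ≠ a'}.
Equivalently, take A + A and drop any sum 2a that is achievable ONLY as a + a for a ∈ A (i.e. sums representable only with equal summands).
Enumerate pairs (a, a') with a < a' (symmetric, so each unordered pair gives one sum; this covers all a ≠ a'):
  -5 + 0 = -5
  -5 + 1 = -4
  -5 + 3 = -2
  -5 + 5 = 0
  -5 + 8 = 3
  0 + 1 = 1
  0 + 3 = 3
  0 + 5 = 5
  0 + 8 = 8
  1 + 3 = 4
  1 + 5 = 6
  1 + 8 = 9
  3 + 5 = 8
  3 + 8 = 11
  5 + 8 = 13
Collected distinct sums: {-5, -4, -2, 0, 1, 3, 4, 5, 6, 8, 9, 11, 13}
|A +̂ A| = 13
(Reference bound: |A +̂ A| ≥ 2|A| - 3 for |A| ≥ 2, with |A| = 6 giving ≥ 9.)

|A +̂ A| = 13


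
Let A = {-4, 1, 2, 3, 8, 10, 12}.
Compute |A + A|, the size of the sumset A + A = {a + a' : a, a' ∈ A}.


A + A = {a + a' : a, a' ∈ A}; |A| = 7.
General bounds: 2|A| - 1 ≤ |A + A| ≤ |A|(|A|+1)/2, i.e. 13 ≤ |A + A| ≤ 28.
Lower bound 2|A|-1 is attained iff A is an arithmetic progression.
Enumerate sums a + a' for a ≤ a' (symmetric, so this suffices):
a = -4: -4+-4=-8, -4+1=-3, -4+2=-2, -4+3=-1, -4+8=4, -4+10=6, -4+12=8
a = 1: 1+1=2, 1+2=3, 1+3=4, 1+8=9, 1+10=11, 1+12=13
a = 2: 2+2=4, 2+3=5, 2+8=10, 2+10=12, 2+12=14
a = 3: 3+3=6, 3+8=11, 3+10=13, 3+12=15
a = 8: 8+8=16, 8+10=18, 8+12=20
a = 10: 10+10=20, 10+12=22
a = 12: 12+12=24
Distinct sums: {-8, -3, -2, -1, 2, 3, 4, 5, 6, 8, 9, 10, 11, 12, 13, 14, 15, 16, 18, 20, 22, 24}
|A + A| = 22

|A + A| = 22


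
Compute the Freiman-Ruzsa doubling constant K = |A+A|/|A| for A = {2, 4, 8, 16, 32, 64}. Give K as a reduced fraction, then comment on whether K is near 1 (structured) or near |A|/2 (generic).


|A| = 6.
Compute A + A by enumerating all 36 pairs.
A + A = {4, 6, 8, 10, 12, 16, 18, 20, 24, 32, 34, 36, 40, 48, 64, 66, 68, 72, 80, 96, 128}, so |A + A| = 21.
K = |A + A| / |A| = 21/6 = 7/2 ≈ 3.5000.
Reference: AP of size 6 gives K = 11/6 ≈ 1.8333; a fully generic set of size 6 gives K ≈ 3.5000.

|A| = 6, |A + A| = 21, K = 21/6 = 7/2.


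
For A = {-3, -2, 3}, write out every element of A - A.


A - A = {a - a' : a, a' ∈ A}.
Compute a - a' for each ordered pair (a, a'):
a = -3: -3--3=0, -3--2=-1, -3-3=-6
a = -2: -2--3=1, -2--2=0, -2-3=-5
a = 3: 3--3=6, 3--2=5, 3-3=0
Collecting distinct values (and noting 0 appears from a-a):
A - A = {-6, -5, -1, 0, 1, 5, 6}
|A - A| = 7

A - A = {-6, -5, -1, 0, 1, 5, 6}


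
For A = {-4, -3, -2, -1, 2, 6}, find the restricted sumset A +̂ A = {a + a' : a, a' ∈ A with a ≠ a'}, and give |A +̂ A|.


Restricted sumset: A +̂ A = {a + a' : a ∈ A, a' ∈ A, a ≠ a'}.
Equivalently, take A + A and drop any sum 2a that is achievable ONLY as a + a for a ∈ A (i.e. sums representable only with equal summands).
Enumerate pairs (a, a') with a < a' (symmetric, so each unordered pair gives one sum; this covers all a ≠ a'):
  -4 + -3 = -7
  -4 + -2 = -6
  -4 + -1 = -5
  -4 + 2 = -2
  -4 + 6 = 2
  -3 + -2 = -5
  -3 + -1 = -4
  -3 + 2 = -1
  -3 + 6 = 3
  -2 + -1 = -3
  -2 + 2 = 0
  -2 + 6 = 4
  -1 + 2 = 1
  -1 + 6 = 5
  2 + 6 = 8
Collected distinct sums: {-7, -6, -5, -4, -3, -2, -1, 0, 1, 2, 3, 4, 5, 8}
|A +̂ A| = 14
(Reference bound: |A +̂ A| ≥ 2|A| - 3 for |A| ≥ 2, with |A| = 6 giving ≥ 9.)

|A +̂ A| = 14


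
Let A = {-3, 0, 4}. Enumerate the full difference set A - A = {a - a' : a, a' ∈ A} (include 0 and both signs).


A - A = {a - a' : a, a' ∈ A}.
Compute a - a' for each ordered pair (a, a'):
a = -3: -3--3=0, -3-0=-3, -3-4=-7
a = 0: 0--3=3, 0-0=0, 0-4=-4
a = 4: 4--3=7, 4-0=4, 4-4=0
Collecting distinct values (and noting 0 appears from a-a):
A - A = {-7, -4, -3, 0, 3, 4, 7}
|A - A| = 7

A - A = {-7, -4, -3, 0, 3, 4, 7}


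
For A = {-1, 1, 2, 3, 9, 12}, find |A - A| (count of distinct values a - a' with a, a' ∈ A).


A - A = {a - a' : a, a' ∈ A}; |A| = 6.
Bounds: 2|A|-1 ≤ |A - A| ≤ |A|² - |A| + 1, i.e. 11 ≤ |A - A| ≤ 31.
Note: 0 ∈ A - A always (from a - a). The set is symmetric: if d ∈ A - A then -d ∈ A - A.
Enumerate nonzero differences d = a - a' with a > a' (then include -d):
Positive differences: {1, 2, 3, 4, 6, 7, 8, 9, 10, 11, 13}
Full difference set: {0} ∪ (positive diffs) ∪ (negative diffs).
|A - A| = 1 + 2·11 = 23 (matches direct enumeration: 23).

|A - A| = 23


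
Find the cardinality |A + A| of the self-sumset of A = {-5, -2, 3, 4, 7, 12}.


A + A = {a + a' : a, a' ∈ A}; |A| = 6.
General bounds: 2|A| - 1 ≤ |A + A| ≤ |A|(|A|+1)/2, i.e. 11 ≤ |A + A| ≤ 21.
Lower bound 2|A|-1 is attained iff A is an arithmetic progression.
Enumerate sums a + a' for a ≤ a' (symmetric, so this suffices):
a = -5: -5+-5=-10, -5+-2=-7, -5+3=-2, -5+4=-1, -5+7=2, -5+12=7
a = -2: -2+-2=-4, -2+3=1, -2+4=2, -2+7=5, -2+12=10
a = 3: 3+3=6, 3+4=7, 3+7=10, 3+12=15
a = 4: 4+4=8, 4+7=11, 4+12=16
a = 7: 7+7=14, 7+12=19
a = 12: 12+12=24
Distinct sums: {-10, -7, -4, -2, -1, 1, 2, 5, 6, 7, 8, 10, 11, 14, 15, 16, 19, 24}
|A + A| = 18

|A + A| = 18


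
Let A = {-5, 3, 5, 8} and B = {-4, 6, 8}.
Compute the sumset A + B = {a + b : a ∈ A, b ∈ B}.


A + B = {a + b : a ∈ A, b ∈ B}.
Enumerate all |A|·|B| = 4·3 = 12 pairs (a, b) and collect distinct sums.
a = -5: -5+-4=-9, -5+6=1, -5+8=3
a = 3: 3+-4=-1, 3+6=9, 3+8=11
a = 5: 5+-4=1, 5+6=11, 5+8=13
a = 8: 8+-4=4, 8+6=14, 8+8=16
Collecting distinct sums: A + B = {-9, -1, 1, 3, 4, 9, 11, 13, 14, 16}
|A + B| = 10

A + B = {-9, -1, 1, 3, 4, 9, 11, 13, 14, 16}


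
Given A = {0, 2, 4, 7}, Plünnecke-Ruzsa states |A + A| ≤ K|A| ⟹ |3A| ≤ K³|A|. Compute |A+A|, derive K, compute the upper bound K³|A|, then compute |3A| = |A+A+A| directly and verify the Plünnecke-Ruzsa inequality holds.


|A| = 4.
Step 1: Compute A + A by enumerating all 16 pairs.
A + A = {0, 2, 4, 6, 7, 8, 9, 11, 14}, so |A + A| = 9.
Step 2: Doubling constant K = |A + A|/|A| = 9/4 = 9/4 ≈ 2.2500.
Step 3: Plünnecke-Ruzsa gives |3A| ≤ K³·|A| = (2.2500)³ · 4 ≈ 45.5625.
Step 4: Compute 3A = A + A + A directly by enumerating all triples (a,b,c) ∈ A³; |3A| = 16.
Step 5: Check 16 ≤ 45.5625? Yes ✓.

K = 9/4, Plünnecke-Ruzsa bound K³|A| ≈ 45.5625, |3A| = 16, inequality holds.
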